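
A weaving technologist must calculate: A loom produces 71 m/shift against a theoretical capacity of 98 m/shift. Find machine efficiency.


Formula: Efficiency% = (Actual output / Theoretical output) * 100
Efficiency% = (71 / 98) * 100
Efficiency% = 0.72449 * 100 = 72.449% ≈ 72.4%

72.4%


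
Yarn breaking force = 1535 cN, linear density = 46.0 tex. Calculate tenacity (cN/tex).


Formula: Tenacity = Breaking force / Linear density
Tenacity = 1535 cN / 46.0 tex
Tenacity = 33.37 cN/tex

33.37 cN/tex


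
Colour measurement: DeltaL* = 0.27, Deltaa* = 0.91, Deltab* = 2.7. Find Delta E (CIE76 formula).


Formula: Delta E = sqrt(dL*^2 + da*^2 + db*^2)
Step 1: dL*^2 = 0.27^2 = 0.0729
Step 2: da*^2 = 0.91^2 = 0.8281
Step 3: db*^2 = 2.7^2 = 7.29
Step 4: Sum = 0.0729 + 0.8281 + 7.29 = 8.191
Step 5: Delta E = sqrt(8.191) = 2.86

2.86 Delta E


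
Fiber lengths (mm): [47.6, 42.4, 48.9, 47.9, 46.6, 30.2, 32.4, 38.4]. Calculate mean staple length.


Formula: Mean = sum of lengths / count
Sum = 47.6 + 42.4 + 48.9 + 47.9 + 46.6 + 30.2 + 32.4 + 38.4
Sum = 334.4 mm
Mean = 334.4 / 8 = 41.80 mm

41.80 mm


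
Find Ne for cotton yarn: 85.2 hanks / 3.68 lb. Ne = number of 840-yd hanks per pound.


Formula: Ne = hanks / mass_lb
Substituting: Ne = 85.2 / 3.68
Ne = 23.2

23.2 Ne


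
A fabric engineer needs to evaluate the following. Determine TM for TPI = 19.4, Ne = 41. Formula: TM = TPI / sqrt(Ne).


Formula: TM = TPI / sqrt(Ne)
Step 1: sqrt(Ne) = sqrt(41) = 6.4031
Step 2: TM = 19.4 / 6.4031 = 3.03

3.03 TM


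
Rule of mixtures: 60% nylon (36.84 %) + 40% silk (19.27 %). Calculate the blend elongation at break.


Formula: Blend property = (fraction_A * property_A) + (fraction_B * property_B)
Step 1: Contribution A = 60/100 * 36.84 % = 22.104 %
Step 2: Contribution B = 40/100 * 19.27 % = 7.708 %
Step 3: Blend elongation at break = 22.104 + 7.708 = 29.812 %

29.812 %


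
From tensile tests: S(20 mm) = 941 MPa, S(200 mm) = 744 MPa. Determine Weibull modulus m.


Formula: m = ln(L1/L2) / ln(S2/S1)
Step 1: ln(L1/L2) = ln(20/200) = -2.30259
Step 2: S2/S1 = 744/941 = 0.79065
Step 3: ln(S2/S1) = ln(0.79065) = -0.23490
Step 4: m = -2.30259 / -0.23490 = 9.80

9.80 (Weibull m)


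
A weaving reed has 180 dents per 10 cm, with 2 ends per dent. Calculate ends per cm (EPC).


Formula: EPC = (dents per 10 cm * ends per dent) / 10
Step 1: Total ends per 10 cm = 180 * 2 = 360
Step 2: EPC = 360 / 10 = 36.0 ends/cm

36.0 ends/cm


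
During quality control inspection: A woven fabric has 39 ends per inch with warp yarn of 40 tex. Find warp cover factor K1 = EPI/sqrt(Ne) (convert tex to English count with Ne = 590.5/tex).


Formula: K1 = EPI / sqrt(Ne), with Ne = 590.5 / tex_warp
Step 1: Ne = 590.5 / 40 = 14.763
Step 2: sqrt(Ne) = sqrt(14.763) = 3.8423
Step 3: K1 = 39 / 3.8423 = 10.2

10.2


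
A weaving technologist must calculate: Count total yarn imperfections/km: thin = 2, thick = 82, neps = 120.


Formula: Total = thin places + thick places + neps
Total = 2 + 82 + 120
Total = 204 imperfections/km

204 imperfections/km


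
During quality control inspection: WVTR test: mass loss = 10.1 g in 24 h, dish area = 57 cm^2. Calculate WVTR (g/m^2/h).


Formula: WVTR = mass_loss / (area * time)
Step 1: Convert area: 57 cm^2 = 0.0057 m^2
Step 2: WVTR = 10.1 g / (0.0057 m^2 * 24 h)
Step 3: WVTR = 10.1 / 0.1368 = 73.8 g/m^2/h

73.8 g/m^2/h


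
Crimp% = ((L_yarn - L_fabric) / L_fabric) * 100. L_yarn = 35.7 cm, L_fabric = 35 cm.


Formula: Crimp% = ((L_yarn - L_fabric) / L_fabric) * 100
Step 1: Extension = 35.7 - 35 = 0.7 cm
Step 2: Crimp% = (0.7 / 35) * 100
Step 3: Crimp% = 0.02 * 100 = 2.0%

2.0%


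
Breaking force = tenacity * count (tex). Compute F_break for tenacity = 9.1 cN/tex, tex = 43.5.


Formula: Breaking force = Tenacity * Linear density
F = 9.1 cN/tex * 43.5 tex
F = 395.85 cN

395.85 cN


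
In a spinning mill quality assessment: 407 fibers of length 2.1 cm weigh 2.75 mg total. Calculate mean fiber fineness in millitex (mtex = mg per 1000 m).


Formula: fineness (mtex) = mass (mg) / total length (km) = (mass_mg / total_length_m) * 1000
Step 1: Convert fiber length: 2.1 cm = 0.021 m
Step 2: Total fiber length = 407 * 0.021 = 8.547 m
Step 3: Linear density = 2.75 mg / 8.547 m = 0.3218 mg/m
Step 4: fineness = 0.3218 * 1000 = 321.8 mtex

321.8 mtex


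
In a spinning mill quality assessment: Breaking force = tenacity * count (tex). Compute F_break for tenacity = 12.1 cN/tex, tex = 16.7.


Formula: Breaking force = Tenacity * Linear density
F = 12.1 cN/tex * 16.7 tex
F = 202.07 cN

202.07 cN


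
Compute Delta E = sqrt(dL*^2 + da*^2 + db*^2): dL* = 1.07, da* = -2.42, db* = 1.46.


Formula: Delta E = sqrt(dL*^2 + da*^2 + db*^2)
Step 1: dL*^2 = 1.07^2 = 1.1449
Step 2: da*^2 = (-2.42)^2 = 5.8564
Step 3: db*^2 = 1.46^2 = 2.1316
Step 4: Sum = 1.1449 + 5.8564 + 2.1316 = 9.1329
Step 5: Delta E = sqrt(9.1329) = 3.02

3.02 Delta E


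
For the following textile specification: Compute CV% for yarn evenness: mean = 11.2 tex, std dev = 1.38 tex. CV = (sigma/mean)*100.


Formula: CV% = (standard deviation / mean) * 100
Step 1: Ratio = 1.38 / 11.2 = 0.123214
Step 2: CV% = 0.123214 * 100 = 12.3214% ≈ 12.3%

12.3%


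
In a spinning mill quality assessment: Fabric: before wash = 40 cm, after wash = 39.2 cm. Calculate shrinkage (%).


Formula: Shrinkage% = ((L_before - L_after) / L_before) * 100
Step 1: Shrinkage = 40 - 39.2 = 0.8 cm
Step 2: Shrinkage% = (0.8 / 40) * 100
Step 3: Shrinkage% = 0.02 * 100 = 2.0%

2.0%


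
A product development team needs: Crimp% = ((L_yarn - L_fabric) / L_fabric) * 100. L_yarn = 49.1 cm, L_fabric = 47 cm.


Formula: Crimp% = ((L_yarn - L_fabric) / L_fabric) * 100
Step 1: Extension = 49.1 - 47 = 2.1 cm
Step 2: Crimp% = (2.1 / 47) * 100
Step 3: Crimp% = 0.044681 * 100 = 4.4681% ≈ 4.5%

4.5%


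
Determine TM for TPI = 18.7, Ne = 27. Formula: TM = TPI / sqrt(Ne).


Formula: TM = TPI / sqrt(Ne)
Step 1: sqrt(Ne) = sqrt(27) = 5.1962
Step 2: TM = 18.7 / 5.1962 = 3.60

3.60 TM


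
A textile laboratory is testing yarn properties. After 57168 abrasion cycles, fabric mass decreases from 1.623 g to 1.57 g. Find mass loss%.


Formula: Mass loss% = ((m_before - m_after) / m_before) * 100
Step 1: Mass loss = 1.623 - 1.57 = 0.053 g
Step 2: Ratio = 0.053 / 1.623 = 0.0326556
Step 3: Mass loss% = 0.0326556 * 100 = 3.26556% ≈ 3.27%

3.27%


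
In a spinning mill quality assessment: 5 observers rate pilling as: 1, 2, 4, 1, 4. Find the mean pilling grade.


Formula: Mean = sum / count
Sum = 1 + 2 + 4 + 1 + 4 = 12
Mean = 12 / 5 = 2.4

2.4


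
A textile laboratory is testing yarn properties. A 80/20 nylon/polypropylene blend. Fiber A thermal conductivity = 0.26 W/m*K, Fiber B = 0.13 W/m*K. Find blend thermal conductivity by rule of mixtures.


Formula: Blend property = (fraction_A * property_A) + (fraction_B * property_B)
Step 1: Contribution A = 80/100 * 0.26 W/m*K = 0.208 W/m*K
Step 2: Contribution B = 20/100 * 0.13 W/m*K = 0.026 W/m*K
Step 3: Blend thermal conductivity = 0.208 + 0.026 = 0.234 W/m*K

0.234 W/m*K


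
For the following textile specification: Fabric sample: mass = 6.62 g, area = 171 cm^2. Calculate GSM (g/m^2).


Formula: GSM = mass_g / area_m2
Step 1: Convert area: 171 cm^2 = 171 / 10000 = 0.0171 m^2
Step 2: GSM = 6.62 g / 0.0171 m^2 = 387.1 g/m^2

387.1 g/m^2


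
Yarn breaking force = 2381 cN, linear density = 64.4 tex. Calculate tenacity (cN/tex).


Formula: Tenacity = Breaking force / Linear density
Tenacity = 2381 cN / 64.4 tex
Tenacity = 36.97 cN/tex

36.97 cN/tex


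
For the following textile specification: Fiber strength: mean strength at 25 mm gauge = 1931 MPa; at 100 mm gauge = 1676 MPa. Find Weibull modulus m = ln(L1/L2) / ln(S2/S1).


Formula: m = ln(L1/L2) / ln(S2/S1)
Step 1: ln(L1/L2) = ln(25/100) = -1.38629
Step 2: S2/S1 = 1676/1931 = 0.86794
Step 3: ln(S2/S1) = ln(0.86794) = -0.14163
Step 4: m = -1.38629 / -0.14163 = 9.79

9.79 (Weibull m)


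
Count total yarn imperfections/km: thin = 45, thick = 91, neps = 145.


Formula: Total = thin places + thick places + neps
Total = 45 + 91 + 145
Total = 281 imperfections/km

281 imperfections/km


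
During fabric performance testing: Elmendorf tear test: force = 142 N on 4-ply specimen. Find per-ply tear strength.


Formula: Per-ply strength = Total force / Number of plies
Per-ply = 142 N / 4
Per-ply = 35.5 N

35.5 N


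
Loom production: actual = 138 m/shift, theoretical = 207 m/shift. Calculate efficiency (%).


Formula: Efficiency% = (Actual output / Theoretical output) * 100
Efficiency% = (138 / 207) * 100
Efficiency% = 0.666667 * 100 = 66.6667% ≈ 66.7%

66.7%


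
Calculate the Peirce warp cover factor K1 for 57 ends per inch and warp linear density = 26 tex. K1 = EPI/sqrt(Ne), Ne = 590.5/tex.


Formula: K1 = EPI / sqrt(Ne), with Ne = 590.5 / tex_warp
Step 1: Ne = 590.5 / 26 = 22.712
Step 2: sqrt(Ne) = sqrt(22.712) = 4.7657
Step 3: K1 = 57 / 4.7657 = 12.0

12.0


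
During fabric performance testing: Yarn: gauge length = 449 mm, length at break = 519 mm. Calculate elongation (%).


Formula: Elongation (%) = ((L_break - L0) / L0) * 100
Step 1: Extension = 519 - 449 = 70 mm
Step 2: Elongation = (70 / 449) * 100
Step 3: Elongation = 0.155902 * 100 = 15.5902% ≈ 15.6%

15.6%


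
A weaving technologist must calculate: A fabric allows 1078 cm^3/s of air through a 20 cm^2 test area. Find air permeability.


Formula: Air Permeability = Airflow / Test Area
AP = 1078 cm^3/s / 20 cm^2
AP = 53.9 cm^3/s/cm^2

53.9 cm^3/s/cm^2


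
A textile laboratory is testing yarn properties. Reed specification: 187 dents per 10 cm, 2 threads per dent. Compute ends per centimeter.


Formula: EPC = (dents per 10 cm * ends per dent) / 10
Step 1: Total ends per 10 cm = 187 * 2 = 374
Step 2: EPC = 374 / 10 = 37.4 ends/cm

37.4 ends/cm


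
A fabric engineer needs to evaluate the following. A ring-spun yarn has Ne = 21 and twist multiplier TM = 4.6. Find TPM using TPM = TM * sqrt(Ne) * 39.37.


Formula: TPM = TM * sqrt(Ne) * 39.37
Step 1: sqrt(Ne) = sqrt(21) = 4.5826
Step 2: TM * sqrt(Ne) = 4.6 * 4.5826 = 21.08
Step 3: TPM = 21.08 * 39.37 = 830 twists/m

830 twists/m


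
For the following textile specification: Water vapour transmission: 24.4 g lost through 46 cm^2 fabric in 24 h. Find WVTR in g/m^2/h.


Formula: WVTR = mass_loss / (area * time)
Step 1: Convert area: 46 cm^2 = 0.0046 m^2
Step 2: WVTR = 24.4 g / (0.0046 m^2 * 24 h)
Step 3: WVTR = 24.4 / 0.1104 = 221.0 g/m^2/h

221.0 g/m^2/h


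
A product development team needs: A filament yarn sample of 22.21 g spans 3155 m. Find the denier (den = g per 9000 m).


Formula: den = (mass_g / length_m) * 9000
Substituting: den = (22.21 / 3155) * 9000
Intermediate: 22.21 / 3155 = 0.00703962 g/m
den = 0.00703962 * 9000 = 63.4 denier

63.4 denier


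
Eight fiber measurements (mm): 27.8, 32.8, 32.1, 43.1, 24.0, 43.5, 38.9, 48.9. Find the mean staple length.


Formula: Mean = sum of lengths / count
Sum = 27.8 + 32.8 + 32.1 + 43.1 + 24.0 + 43.5 + 38.9 + 48.9
Sum = 291.1 mm
Mean = 291.1 / 8 = 36.39 mm

36.39 mm


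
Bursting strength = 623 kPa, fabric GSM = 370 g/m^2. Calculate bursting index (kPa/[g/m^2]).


Formula: Bursting Index = Bursting Strength / Fabric GSM
BI = 623 kPa / 370 g/m^2
BI = 1.684 kPa/(g/m^2)

1.684 kPa/(g/m^2)


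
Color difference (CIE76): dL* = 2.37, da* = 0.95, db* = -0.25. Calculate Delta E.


Formula: Delta E = sqrt(dL*^2 + da*^2 + db*^2)
Step 1: dL*^2 = 2.37^2 = 5.6169
Step 2: da*^2 = 0.95^2 = 0.9025
Step 3: db*^2 = (-0.25)^2 = 0.0625
Step 4: Sum = 5.6169 + 0.9025 + 0.0625 = 6.5819
Step 5: Delta E = sqrt(6.5819) = 2.57

2.57 Delta E


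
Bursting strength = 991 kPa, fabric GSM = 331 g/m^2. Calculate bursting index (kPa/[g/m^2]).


Formula: Bursting Index = Bursting Strength / Fabric GSM
BI = 991 kPa / 331 g/m^2
BI = 2.994 kPa/(g/m^2)

2.994 kPa/(g/m^2)


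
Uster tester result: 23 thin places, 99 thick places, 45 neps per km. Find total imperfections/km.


Formula: Total = thin places + thick places + neps
Total = 23 + 99 + 45
Total = 167 imperfections/km

167 imperfections/km


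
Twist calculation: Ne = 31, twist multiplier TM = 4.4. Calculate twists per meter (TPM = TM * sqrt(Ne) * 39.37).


Formula: TPM = TM * sqrt(Ne) * 39.37
Step 1: sqrt(Ne) = sqrt(31) = 5.5678
Step 2: TM * sqrt(Ne) = 4.4 * 5.5678 = 24.4983
Step 3: TPM = 24.4983 * 39.37 = 964 twists/m

964 twists/m


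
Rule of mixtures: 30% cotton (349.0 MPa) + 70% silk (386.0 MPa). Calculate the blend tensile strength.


Formula: Blend property = (fraction_A * property_A) + (fraction_B * property_B)
Step 1: Contribution A = 30/100 * 349.0 MPa = 104.7 MPa
Step 2: Contribution B = 70/100 * 386.0 MPa = 270.2 MPa
Step 3: Blend tensile strength = 104.7 + 270.2 = 374.9 MPa

374.9 MPa


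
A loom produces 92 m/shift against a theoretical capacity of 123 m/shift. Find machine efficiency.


Formula: Efficiency% = (Actual output / Theoretical output) * 100
Efficiency% = (92 / 123) * 100
Efficiency% = 0.747967 * 100 = 74.7967% ≈ 74.8%

74.8%


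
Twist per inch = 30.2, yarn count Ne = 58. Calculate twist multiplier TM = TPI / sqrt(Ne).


Formula: TM = TPI / sqrt(Ne)
Step 1: sqrt(Ne) = sqrt(58) = 7.6158
Step 2: TM = 30.2 / 7.6158 = 3.97

3.97 TM


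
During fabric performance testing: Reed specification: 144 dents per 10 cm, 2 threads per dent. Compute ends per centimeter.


Formula: EPC = (dents per 10 cm * ends per dent) / 10
Step 1: Total ends per 10 cm = 144 * 2 = 288
Step 2: EPC = 288 / 10 = 28.8 ends/cm

28.8 ends/cm


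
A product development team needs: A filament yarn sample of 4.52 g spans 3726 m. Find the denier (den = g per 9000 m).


Formula: den = (mass_g / length_m) * 9000
Substituting: den = (4.52 / 3726) * 9000
Intermediate: 4.52 / 3726 = 0.0012131 g/m
den = 0.0012131 * 9000 = 10.9 denier

10.9 denier


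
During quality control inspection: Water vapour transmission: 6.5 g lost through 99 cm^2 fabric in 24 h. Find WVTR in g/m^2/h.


Formula: WVTR = mass_loss / (area * time)
Step 1: Convert area: 99 cm^2 = 0.0099 m^2
Step 2: WVTR = 6.5 g / (0.0099 m^2 * 24 h)
Step 3: WVTR = 6.5 / 0.2376 = 27.4 g/m^2/h

27.4 g/m^2/h


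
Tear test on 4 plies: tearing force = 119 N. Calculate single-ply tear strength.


Formula: Per-ply strength = Total force / Number of plies
Per-ply = 119 N / 4
Per-ply = 29.75 N

29.75 N


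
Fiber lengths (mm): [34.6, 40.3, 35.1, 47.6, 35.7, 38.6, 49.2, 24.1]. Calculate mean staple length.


Formula: Mean = sum of lengths / count
Sum = 34.6 + 40.3 + 35.1 + 47.6 + 35.7 + 38.6 + 49.2 + 24.1
Sum = 305.2 mm
Mean = 305.2 / 8 = 38.15 mm

38.15 mm


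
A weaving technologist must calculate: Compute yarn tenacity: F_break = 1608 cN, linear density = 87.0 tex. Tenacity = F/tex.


Formula: Tenacity = Breaking force / Linear density
Tenacity = 1608 cN / 87.0 tex
Tenacity = 18.48 cN/tex

18.48 cN/tex


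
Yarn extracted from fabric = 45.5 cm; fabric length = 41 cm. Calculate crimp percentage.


Formula: Crimp% = ((L_yarn - L_fabric) / L_fabric) * 100
Step 1: Extension = 45.5 - 41 = 4.5 cm
Step 2: Crimp% = (4.5 / 41) * 100
Step 3: Crimp% = 0.109756 * 100 = 10.9756% ≈ 11.0%

11.0%


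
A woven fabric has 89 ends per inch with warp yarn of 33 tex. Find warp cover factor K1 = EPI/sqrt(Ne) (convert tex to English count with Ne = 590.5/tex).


Formula: K1 = EPI / sqrt(Ne), with Ne = 590.5 / tex_warp
Step 1: Ne = 590.5 / 33 = 17.894
Step 2: sqrt(Ne) = sqrt(17.894) = 4.2301
Step 3: K1 = 89 / 4.2301 = 21.0

21.0


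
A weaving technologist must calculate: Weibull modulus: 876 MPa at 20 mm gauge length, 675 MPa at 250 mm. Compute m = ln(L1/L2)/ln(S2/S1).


Formula: m = ln(L1/L2) / ln(S2/S1)
Step 1: ln(L1/L2) = ln(20/250) = -2.52573
Step 2: S2/S1 = 675/876 = 0.77055
Step 3: ln(S2/S1) = ln(0.77055) = -0.26065
Step 4: m = -2.52573 / -0.26065 = 9.69

9.69 (Weibull m)


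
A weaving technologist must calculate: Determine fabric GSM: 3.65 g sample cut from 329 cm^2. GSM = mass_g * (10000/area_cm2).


Formula: GSM = mass_g / area_m2
Step 1: Convert area: 329 cm^2 = 329 / 10000 = 0.0329 m^2
Step 2: GSM = 3.65 g / 0.0329 m^2 = 110.9 g/m^2

110.9 g/m^2


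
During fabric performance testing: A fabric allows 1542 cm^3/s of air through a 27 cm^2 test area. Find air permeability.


Formula: Air Permeability = Airflow / Test Area
AP = 1542 cm^3/s / 27 cm^2
AP = 57.1 cm^3/s/cm^2

57.1 cm^3/s/cm^2


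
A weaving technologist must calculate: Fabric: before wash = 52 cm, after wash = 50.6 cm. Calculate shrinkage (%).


Formula: Shrinkage% = ((L_before - L_after) / L_before) * 100
Step 1: Shrinkage = 52 - 50.6 = 1.4 cm
Step 2: Shrinkage% = (1.4 / 52) * 100
Step 3: Shrinkage% = 0.026923 * 100 = 2.6923% ≈ 2.7%

2.7%


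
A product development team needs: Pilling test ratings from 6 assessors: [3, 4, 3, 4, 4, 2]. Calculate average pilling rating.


Formula: Mean = sum / count
Sum = 3 + 4 + 3 + 4 + 4 + 2 = 20
Mean = 20 / 6 = 3.3

3.3


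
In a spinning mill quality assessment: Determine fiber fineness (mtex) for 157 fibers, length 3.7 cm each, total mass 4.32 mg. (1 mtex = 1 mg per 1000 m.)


Formula: fineness (mtex) = mass (mg) / total length (km) = (mass_mg / total_length_m) * 1000
Step 1: Convert fiber length: 3.7 cm = 0.037 m
Step 2: Total fiber length = 157 * 0.037 = 5.809 m
Step 3: Linear density = 4.32 mg / 5.809 m = 0.7437 mg/m
Step 4: fineness = 0.7437 * 1000 = 743.7 mtex

743.7 mtex


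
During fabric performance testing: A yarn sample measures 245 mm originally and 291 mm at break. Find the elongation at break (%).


Formula: Elongation (%) = ((L_break - L0) / L0) * 100
Step 1: Extension = 291 - 245 = 46 mm
Step 2: Elongation = (46 / 245) * 100
Step 3: Elongation = 0.187755 * 100 = 18.7755% ≈ 18.8%

18.8%


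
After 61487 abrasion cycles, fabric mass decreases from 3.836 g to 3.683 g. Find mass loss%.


Formula: Mass loss% = ((m_before - m_after) / m_before) * 100
Step 1: Mass loss = 3.836 - 3.683 = 0.153 g
Step 2: Ratio = 0.153 / 3.836 = 0.0398853
Step 3: Mass loss% = 0.0398853 * 100 = 3.98853% ≈ 3.99%

3.99%


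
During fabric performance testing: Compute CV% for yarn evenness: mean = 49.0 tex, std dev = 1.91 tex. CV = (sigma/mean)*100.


Formula: CV% = (standard deviation / mean) * 100
Step 1: Ratio = 1.91 / 49.0 = 0.03898
Step 2: CV% = 0.03898 * 100 = 3.898% ≈ 3.9%

3.9%


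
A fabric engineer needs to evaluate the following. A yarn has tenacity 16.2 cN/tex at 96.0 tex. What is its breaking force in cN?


Formula: Breaking force = Tenacity * Linear density
F = 16.2 cN/tex * 96.0 tex
F = 1555.20 cN

1555.20 cN


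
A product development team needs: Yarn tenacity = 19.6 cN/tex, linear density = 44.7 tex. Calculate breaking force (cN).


Formula: Breaking force = Tenacity * Linear density
F = 19.6 cN/tex * 44.7 tex
F = 876.12 cN

876.12 cN


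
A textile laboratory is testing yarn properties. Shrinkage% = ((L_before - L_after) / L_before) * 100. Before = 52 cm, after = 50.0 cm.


Formula: Shrinkage% = ((L_before - L_after) / L_before) * 100
Step 1: Shrinkage = 52 - 50.0 = 2.0 cm
Step 2: Shrinkage% = (2.0 / 52) * 100
Step 3: Shrinkage% = 0.038462 * 100 = 3.8462% ≈ 3.8%

3.8%


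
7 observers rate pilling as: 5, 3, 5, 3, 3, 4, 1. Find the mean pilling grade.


Formula: Mean = sum / count
Sum = 5 + 3 + 5 + 3 + 3 + 4 + 1 = 24
Mean = 24 / 7 = 3.4

3.4


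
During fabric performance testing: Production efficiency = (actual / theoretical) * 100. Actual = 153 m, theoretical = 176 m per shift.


Formula: Efficiency% = (Actual output / Theoretical output) * 100
Efficiency% = (153 / 176) * 100
Efficiency% = 0.869318 * 100 = 86.9318% ≈ 86.9%

86.9%


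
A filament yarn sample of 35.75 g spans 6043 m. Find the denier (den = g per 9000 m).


Formula: den = (mass_g / length_m) * 9000
Substituting: den = (35.75 / 6043) * 9000
Intermediate: 35.75 / 6043 = 0.00591594 g/m
den = 0.00591594 * 9000 = 53.2 denier

53.2 denier


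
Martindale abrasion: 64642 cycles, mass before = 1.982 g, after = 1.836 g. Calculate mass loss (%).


Formula: Mass loss% = ((m_before - m_after) / m_before) * 100
Step 1: Mass loss = 1.982 - 1.836 = 0.146 g
Step 2: Ratio = 0.146 / 1.982 = 0.073663
Step 3: Mass loss% = 0.073663 * 100 = 7.3663% ≈ 7.37%

7.37%


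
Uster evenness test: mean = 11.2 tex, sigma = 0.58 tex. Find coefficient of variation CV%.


Formula: CV% = (standard deviation / mean) * 100
Step 1: Ratio = 0.58 / 11.2 = 0.051786
Step 2: CV% = 0.051786 * 100 = 5.1786% ≈ 5.2%

5.2%


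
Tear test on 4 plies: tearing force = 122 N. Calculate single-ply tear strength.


Formula: Per-ply strength = Total force / Number of plies
Per-ply = 122 N / 4
Per-ply = 30.5 N

30.5 N


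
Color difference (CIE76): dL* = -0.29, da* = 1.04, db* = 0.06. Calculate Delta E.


Formula: Delta E = sqrt(dL*^2 + da*^2 + db*^2)
Step 1: dL*^2 = (-0.29)^2 = 0.0841
Step 2: da*^2 = 1.04^2 = 1.0816
Step 3: db*^2 = 0.06^2 = 0.0036
Step 4: Sum = 0.0841 + 1.0816 + 0.0036 = 1.1693
Step 5: Delta E = sqrt(1.1693) = 1.08

1.08 Delta E


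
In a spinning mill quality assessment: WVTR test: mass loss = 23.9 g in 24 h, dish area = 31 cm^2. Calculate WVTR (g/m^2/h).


Formula: WVTR = mass_loss / (area * time)
Step 1: Convert area: 31 cm^2 = 0.0031 m^2
Step 2: WVTR = 23.9 g / (0.0031 m^2 * 24 h)
Step 3: WVTR = 23.9 / 0.0744 = 321.2 g/m^2/h

321.2 g/m^2/h


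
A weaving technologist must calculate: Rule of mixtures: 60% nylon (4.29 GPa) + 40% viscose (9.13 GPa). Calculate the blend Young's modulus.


Formula: Blend property = (fraction_A * property_A) + (fraction_B * property_B)
Step 1: Contribution A = 60/100 * 4.29 GPa = 2.574 GPa
Step 2: Contribution B = 40/100 * 9.13 GPa = 3.652 GPa
Step 3: Blend Young's modulus = 2.574 + 3.652 = 6.226 GPa

6.226 GPa


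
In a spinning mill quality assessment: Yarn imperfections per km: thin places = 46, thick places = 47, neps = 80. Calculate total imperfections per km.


Formula: Total = thin places + thick places + neps
Total = 46 + 47 + 80
Total = 173 imperfections/km

173 imperfections/km


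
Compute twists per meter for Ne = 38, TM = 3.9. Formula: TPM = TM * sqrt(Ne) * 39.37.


Formula: TPM = TM * sqrt(Ne) * 39.37
Step 1: sqrt(Ne) = sqrt(38) = 6.1644
Step 2: TM * sqrt(Ne) = 3.9 * 6.1644 = 24.0412
Step 3: TPM = 24.0412 * 39.37 = 947 twists/m

947 twists/m


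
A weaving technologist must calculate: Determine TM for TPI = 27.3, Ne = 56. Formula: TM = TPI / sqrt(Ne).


Formula: TM = TPI / sqrt(Ne)
Step 1: sqrt(Ne) = sqrt(56) = 7.4833
Step 2: TM = 27.3 / 7.4833 = 3.65

3.65 TM


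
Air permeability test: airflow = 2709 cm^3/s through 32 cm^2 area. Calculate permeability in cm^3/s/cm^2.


Formula: Air Permeability = Airflow / Test Area
AP = 2709 cm^3/s / 32 cm^2
AP = 84.7 cm^3/s/cm^2

84.7 cm^3/s/cm^2


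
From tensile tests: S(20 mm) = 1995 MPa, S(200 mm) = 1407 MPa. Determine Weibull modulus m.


Formula: m = ln(L1/L2) / ln(S2/S1)
Step 1: ln(L1/L2) = ln(20/200) = -2.30259
Step 2: S2/S1 = 1407/1995 = 0.70526
Step 3: ln(S2/S1) = ln(0.70526) = -0.34919
Step 4: m = -2.30259 / -0.34919 = 6.59

6.59 (Weibull m)


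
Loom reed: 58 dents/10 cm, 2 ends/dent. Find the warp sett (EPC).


Formula: EPC = (dents per 10 cm * ends per dent) / 10
Step 1: Total ends per 10 cm = 58 * 2 = 116
Step 2: EPC = 116 / 10 = 11.6 ends/cm

11.6 ends/cm


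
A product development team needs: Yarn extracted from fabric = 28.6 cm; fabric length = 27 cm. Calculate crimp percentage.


Formula: Crimp% = ((L_yarn - L_fabric) / L_fabric) * 100
Step 1: Extension = 28.6 - 27 = 1.6 cm
Step 2: Crimp% = (1.6 / 27) * 100
Step 3: Crimp% = 0.059259 * 100 = 5.9259% ≈ 5.9%

5.9%


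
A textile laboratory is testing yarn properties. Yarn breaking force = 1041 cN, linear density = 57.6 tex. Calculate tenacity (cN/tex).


Formula: Tenacity = Breaking force / Linear density
Tenacity = 1041 cN / 57.6 tex
Tenacity = 18.07 cN/tex

18.07 cN/tex


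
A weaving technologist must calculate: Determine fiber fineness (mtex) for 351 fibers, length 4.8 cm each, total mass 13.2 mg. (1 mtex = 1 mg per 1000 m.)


Formula: fineness (mtex) = mass (mg) / total length (km) = (mass_mg / total_length_m) * 1000
Step 1: Convert fiber length: 4.8 cm = 0.048 m
Step 2: Total fiber length = 351 * 0.048 = 16.848 m
Step 3: Linear density = 13.2 mg / 16.848 m = 0.7835 mg/m
Step 4: fineness = 0.7835 * 1000 = 783.5 mtex

783.5 mtex


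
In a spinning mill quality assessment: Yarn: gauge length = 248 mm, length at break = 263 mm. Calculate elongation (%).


Formula: Elongation (%) = ((L_break - L0) / L0) * 100
Step 1: Extension = 263 - 248 = 15 mm
Step 2: Elongation = (15 / 248) * 100
Step 3: Elongation = 0.060484 * 100 = 6.0484% ≈ 6.0%

6.0%


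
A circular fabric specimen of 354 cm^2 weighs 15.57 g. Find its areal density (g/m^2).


Formula: GSM = mass_g / area_m2
Step 1: Convert area: 354 cm^2 = 354 / 10000 = 0.0354 m^2
Step 2: GSM = 15.57 g / 0.0354 m^2 = 439.8 g/m^2

439.8 g/m^2


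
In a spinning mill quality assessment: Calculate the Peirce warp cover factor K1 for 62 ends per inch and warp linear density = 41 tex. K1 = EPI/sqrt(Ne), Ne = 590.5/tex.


Formula: K1 = EPI / sqrt(Ne), with Ne = 590.5 / tex_warp
Step 1: Ne = 590.5 / 41 = 14.402
Step 2: sqrt(Ne) = sqrt(14.402) = 3.795
Step 3: K1 = 62 / 3.795 = 16.3

16.3


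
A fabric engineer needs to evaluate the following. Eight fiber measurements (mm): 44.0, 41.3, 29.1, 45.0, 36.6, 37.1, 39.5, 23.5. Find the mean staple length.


Formula: Mean = sum of lengths / count
Sum = 44.0 + 41.3 + 29.1 + 45.0 + 36.6 + 37.1 + 39.5 + 23.5
Sum = 296.1 mm
Mean = 296.1 / 8 = 37.01 mm

37.01 mm


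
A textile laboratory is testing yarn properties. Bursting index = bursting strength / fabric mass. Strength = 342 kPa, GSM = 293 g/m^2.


Formula: Bursting Index = Bursting Strength / Fabric GSM
BI = 342 kPa / 293 g/m^2
BI = 1.167 kPa/(g/m^2)

1.167 kPa/(g/m^2)


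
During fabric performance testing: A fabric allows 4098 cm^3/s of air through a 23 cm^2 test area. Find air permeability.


Formula: Air Permeability = Airflow / Test Area
AP = 4098 cm^3/s / 23 cm^2
AP = 178.2 cm^3/s/cm^2

178.2 cm^3/s/cm^2


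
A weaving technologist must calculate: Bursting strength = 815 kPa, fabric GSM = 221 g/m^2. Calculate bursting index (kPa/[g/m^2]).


Formula: Bursting Index = Bursting Strength / Fabric GSM
BI = 815 kPa / 221 g/m^2
BI = 3.688 kPa/(g/m^2)

3.688 kPa/(g/m^2)


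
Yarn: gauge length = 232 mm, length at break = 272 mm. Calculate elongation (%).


Formula: Elongation (%) = ((L_break - L0) / L0) * 100
Step 1: Extension = 272 - 232 = 40 mm
Step 2: Elongation = (40 / 232) * 100
Step 3: Elongation = 0.172414 * 100 = 17.2414% ≈ 17.2%

17.2%


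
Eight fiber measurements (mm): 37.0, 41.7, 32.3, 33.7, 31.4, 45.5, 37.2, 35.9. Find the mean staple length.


Formula: Mean = sum of lengths / count
Sum = 37.0 + 41.7 + 32.3 + 33.7 + 31.4 + 45.5 + 37.2 + 35.9
Sum = 294.7 mm
Mean = 294.7 / 8 = 36.84 mm

36.84 mm


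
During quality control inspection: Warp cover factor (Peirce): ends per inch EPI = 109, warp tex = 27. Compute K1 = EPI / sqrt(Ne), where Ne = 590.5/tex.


Formula: K1 = EPI / sqrt(Ne), with Ne = 590.5 / tex_warp
Step 1: Ne = 590.5 / 27 = 21.87
Step 2: sqrt(Ne) = sqrt(21.87) = 4.6765
Step 3: K1 = 109 / 4.6765 = 23.3

23.3


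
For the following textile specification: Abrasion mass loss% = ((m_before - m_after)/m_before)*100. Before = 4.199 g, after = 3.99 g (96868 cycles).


Formula: Mass loss% = ((m_before - m_after) / m_before) * 100
Step 1: Mass loss = 4.199 - 3.99 = 0.209 g
Step 2: Ratio = 0.209 / 4.199 = 0.0497738
Step 3: Mass loss% = 0.0497738 * 100 = 4.97738% ≈ 4.98%

4.98%


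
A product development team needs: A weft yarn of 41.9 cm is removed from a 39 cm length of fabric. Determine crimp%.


Formula: Crimp% = ((L_yarn - L_fabric) / L_fabric) * 100
Step 1: Extension = 41.9 - 39 = 2.9 cm
Step 2: Crimp% = (2.9 / 39) * 100
Step 3: Crimp% = 0.074359 * 100 = 7.4359% ≈ 7.4%

7.4%


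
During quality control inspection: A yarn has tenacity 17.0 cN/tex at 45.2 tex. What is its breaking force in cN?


Formula: Breaking force = Tenacity * Linear density
F = 17.0 cN/tex * 45.2 tex
F = 768.40 cN

768.40 cN


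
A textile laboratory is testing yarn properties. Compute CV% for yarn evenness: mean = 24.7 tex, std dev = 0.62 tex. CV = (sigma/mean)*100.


Formula: CV% = (standard deviation / mean) * 100
Step 1: Ratio = 0.62 / 24.7 = 0.025101
Step 2: CV% = 0.025101 * 100 = 2.5101% ≈ 2.5%

2.5%


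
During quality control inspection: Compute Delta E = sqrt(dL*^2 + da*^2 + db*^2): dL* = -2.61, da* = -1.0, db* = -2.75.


Formula: Delta E = sqrt(dL*^2 + da*^2 + db*^2)
Step 1: dL*^2 = (-2.61)^2 = 6.8121
Step 2: da*^2 = (-1.0)^2 = 1.0
Step 3: db*^2 = (-2.75)^2 = 7.5625
Step 4: Sum = 6.8121 + 1.0 + 7.5625 = 15.3746
Step 5: Delta E = sqrt(15.3746) = 3.92

3.92 Delta E


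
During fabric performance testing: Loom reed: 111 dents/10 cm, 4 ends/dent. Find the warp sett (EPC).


Formula: EPC = (dents per 10 cm * ends per dent) / 10
Step 1: Total ends per 10 cm = 111 * 4 = 444
Step 2: EPC = 444 / 10 = 44.4 ends/cm

44.4 ends/cm


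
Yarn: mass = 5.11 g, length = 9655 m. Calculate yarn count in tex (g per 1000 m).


Formula: Tex = (mass_g / length_m) * 1000
Substituting: Tex = (5.11 / 9655) * 1000
Intermediate: 5.11 / 9655 = 0.00052926 g/m
Tex = 0.00052926 * 1000 = 0.53 tex

0.53 tex


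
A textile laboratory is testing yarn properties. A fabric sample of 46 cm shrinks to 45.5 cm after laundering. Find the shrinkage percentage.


Formula: Shrinkage% = ((L_before - L_after) / L_before) * 100
Step 1: Shrinkage = 46 - 45.5 = 0.5 cm
Step 2: Shrinkage% = (0.5 / 46) * 100
Step 3: Shrinkage% = 0.01087 * 100 = 1.087% ≈ 1.1%

1.1%


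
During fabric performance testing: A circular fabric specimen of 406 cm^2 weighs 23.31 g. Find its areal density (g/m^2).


Formula: GSM = mass_g / area_m2
Step 1: Convert area: 406 cm^2 = 406 / 10000 = 0.0406 m^2
Step 2: GSM = 23.31 g / 0.0406 m^2 = 574.1 g/m^2

574.1 g/m^2


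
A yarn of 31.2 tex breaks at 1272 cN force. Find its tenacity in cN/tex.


Formula: Tenacity = Breaking force / Linear density
Tenacity = 1272 cN / 31.2 tex
Tenacity = 40.77 cN/tex

40.77 cN/tex


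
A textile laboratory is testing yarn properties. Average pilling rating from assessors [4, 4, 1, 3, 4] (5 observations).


Formula: Mean = sum / count
Sum = 4 + 4 + 1 + 3 + 4 = 16
Mean = 16 / 5 = 3.2

3.2


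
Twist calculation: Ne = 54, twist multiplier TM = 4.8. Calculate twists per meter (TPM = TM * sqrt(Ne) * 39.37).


Formula: TPM = TM * sqrt(Ne) * 39.37
Step 1: sqrt(Ne) = sqrt(54) = 7.3485
Step 2: TM * sqrt(Ne) = 4.8 * 7.3485 = 35.2728
Step 3: TPM = 35.2728 * 39.37 = 1389 twists/m

1389 twists/m


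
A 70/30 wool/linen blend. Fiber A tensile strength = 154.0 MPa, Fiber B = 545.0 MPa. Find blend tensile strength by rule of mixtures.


Formula: Blend property = (fraction_A * property_A) + (fraction_B * property_B)
Step 1: Contribution A = 70/100 * 154.0 MPa = 107.8 MPa
Step 2: Contribution B = 30/100 * 545.0 MPa = 163.5 MPa
Step 3: Blend tensile strength = 107.8 + 163.5 = 271.3 MPa

271.3 MPa


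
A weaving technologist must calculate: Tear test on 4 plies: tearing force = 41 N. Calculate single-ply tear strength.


Formula: Per-ply strength = Total force / Number of plies
Per-ply = 41 N / 4
Per-ply = 10.25 N

10.25 N


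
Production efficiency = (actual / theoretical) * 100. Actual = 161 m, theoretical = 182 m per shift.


Formula: Efficiency% = (Actual output / Theoretical output) * 100
Efficiency% = (161 / 182) * 100
Efficiency% = 0.884615 * 100 = 88.4615% ≈ 88.5%

88.5%


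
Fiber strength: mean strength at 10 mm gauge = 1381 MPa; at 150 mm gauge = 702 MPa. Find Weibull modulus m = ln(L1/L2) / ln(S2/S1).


Formula: m = ln(L1/L2) / ln(S2/S1)
Step 1: ln(L1/L2) = ln(10/150) = -2.70805
Step 2: S2/S1 = 702/1381 = 0.50833
Step 3: ln(S2/S1) = ln(0.50833) = -0.67662
Step 4: m = -2.70805 / -0.67662 = 4.00

4.00 (Weibull m)


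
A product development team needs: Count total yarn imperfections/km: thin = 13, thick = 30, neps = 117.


Formula: Total = thin places + thick places + neps
Total = 13 + 30 + 117
Total = 160 imperfections/km

160 imperfections/km


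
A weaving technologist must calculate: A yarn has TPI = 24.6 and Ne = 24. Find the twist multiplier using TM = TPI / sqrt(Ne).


Formula: TM = TPI / sqrt(Ne)
Step 1: sqrt(Ne) = sqrt(24) = 4.899
Step 2: TM = 24.6 / 4.899 = 5.02

5.02 TM


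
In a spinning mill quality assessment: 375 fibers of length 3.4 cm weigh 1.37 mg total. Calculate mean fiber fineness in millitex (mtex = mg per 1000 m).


Formula: fineness (mtex) = mass (mg) / total length (km) = (mass_mg / total_length_m) * 1000
Step 1: Convert fiber length: 3.4 cm = 0.034 m
Step 2: Total fiber length = 375 * 0.034 = 12.75 m
Step 3: Linear density = 1.37 mg / 12.75 m = 0.1075 mg/m
Step 4: fineness = 0.1075 * 1000 = 107.5 mtex

107.5 mtex


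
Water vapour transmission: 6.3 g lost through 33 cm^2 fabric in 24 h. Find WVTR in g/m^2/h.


Formula: WVTR = mass_loss / (area * time)
Step 1: Convert area: 33 cm^2 = 0.0033 m^2
Step 2: WVTR = 6.3 g / (0.0033 m^2 * 24 h)
Step 3: WVTR = 6.3 / 0.0792 = 79.5 g/m^2/h

79.5 g/m^2/h


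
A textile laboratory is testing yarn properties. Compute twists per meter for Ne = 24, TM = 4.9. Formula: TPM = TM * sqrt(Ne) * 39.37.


Formula: TPM = TM * sqrt(Ne) * 39.37
Step 1: sqrt(Ne) = sqrt(24) = 4.899
Step 2: TM * sqrt(Ne) = 4.9 * 4.899 = 24.0051
Step 3: TPM = 24.0051 * 39.37 = 945 twists/m

945 twists/m


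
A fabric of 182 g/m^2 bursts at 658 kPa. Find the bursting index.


Formula: Bursting Index = Bursting Strength / Fabric GSM
BI = 658 kPa / 182 g/m^2
BI = 3.615 kPa/(g/m^2)

3.615 kPa/(g/m^2)


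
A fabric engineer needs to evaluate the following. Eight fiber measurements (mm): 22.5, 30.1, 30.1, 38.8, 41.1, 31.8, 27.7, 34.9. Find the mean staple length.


Formula: Mean = sum of lengths / count
Sum = 22.5 + 30.1 + 30.1 + 38.8 + 41.1 + 31.8 + 27.7 + 34.9
Sum = 257.0 mm
Mean = 257.0 / 8 = 32.13 mm

32.13 mm


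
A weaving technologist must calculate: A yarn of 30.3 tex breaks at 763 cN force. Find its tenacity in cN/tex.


Formula: Tenacity = Breaking force / Linear density
Tenacity = 763 cN / 30.3 tex
Tenacity = 25.18 cN/tex

25.18 cN/tex


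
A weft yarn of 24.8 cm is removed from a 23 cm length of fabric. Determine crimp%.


Formula: Crimp% = ((L_yarn - L_fabric) / L_fabric) * 100
Step 1: Extension = 24.8 - 23 = 1.8 cm
Step 2: Crimp% = (1.8 / 23) * 100
Step 3: Crimp% = 0.078261 * 100 = 7.8261% ≈ 7.8%

7.8%


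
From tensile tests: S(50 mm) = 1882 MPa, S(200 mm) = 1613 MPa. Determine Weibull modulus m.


Formula: m = ln(L1/L2) / ln(S2/S1)
Step 1: ln(L1/L2) = ln(50/200) = -1.38629
Step 2: S2/S1 = 1613/1882 = 0.85707
Step 3: ln(S2/S1) = ln(0.85707) = -0.15424
Step 4: m = -1.38629 / -0.15424 = 8.99

8.99 (Weibull m)


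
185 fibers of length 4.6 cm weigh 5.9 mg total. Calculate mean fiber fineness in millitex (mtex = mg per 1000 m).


Formula: fineness (mtex) = mass (mg) / total length (km) = (mass_mg / total_length_m) * 1000
Step 1: Convert fiber length: 4.6 cm = 0.046 m
Step 2: Total fiber length = 185 * 0.046 = 8.51 m
Step 3: Linear density = 5.9 mg / 8.51 m = 0.6933 mg/m
Step 4: fineness = 0.6933 * 1000 = 693.3 mtex

693.3 mtex


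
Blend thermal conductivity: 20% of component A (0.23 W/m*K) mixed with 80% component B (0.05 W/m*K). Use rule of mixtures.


Formula: Blend property = (fraction_A * property_A) + (fraction_B * property_B)
Step 1: Contribution A = 20/100 * 0.23 W/m*K = 0.046 W/m*K
Step 2: Contribution B = 80/100 * 0.05 W/m*K = 0.04 W/m*K
Step 3: Blend thermal conductivity = 0.046 + 0.04 = 0.086 W/m*K

0.086 W/m*K


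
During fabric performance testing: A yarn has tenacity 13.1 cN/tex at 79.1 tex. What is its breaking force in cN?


Formula: Breaking force = Tenacity * Linear density
F = 13.1 cN/tex * 79.1 tex
F = 1036.21 cN

1036.21 cN


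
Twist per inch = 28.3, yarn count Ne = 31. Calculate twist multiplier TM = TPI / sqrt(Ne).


Formula: TM = TPI / sqrt(Ne)
Step 1: sqrt(Ne) = sqrt(31) = 5.5678
Step 2: TM = 28.3 / 5.5678 = 5.08

5.08 TM


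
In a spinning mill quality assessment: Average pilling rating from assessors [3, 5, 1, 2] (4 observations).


Formula: Mean = sum / count
Sum = 3 + 5 + 1 + 2 = 11
Mean = 11 / 4 = 2.8

2.8


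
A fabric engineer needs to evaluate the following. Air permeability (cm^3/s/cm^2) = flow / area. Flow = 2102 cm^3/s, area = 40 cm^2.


Formula: Air Permeability = Airflow / Test Area
AP = 2102 cm^3/s / 40 cm^2
AP = 52.6 cm^3/s/cm^2

52.6 cm^3/s/cm^2


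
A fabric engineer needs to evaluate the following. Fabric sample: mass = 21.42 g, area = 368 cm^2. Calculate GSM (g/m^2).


Formula: GSM = mass_g / area_m2
Step 1: Convert area: 368 cm^2 = 368 / 10000 = 0.0368 m^2
Step 2: GSM = 21.42 g / 0.0368 m^2 = 582.1 g/m^2

582.1 g/m^2


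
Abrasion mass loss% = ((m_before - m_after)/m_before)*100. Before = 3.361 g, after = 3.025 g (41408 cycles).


Formula: Mass loss% = ((m_before - m_after) / m_before) * 100
Step 1: Mass loss = 3.361 - 3.025 = 0.336 g
Step 2: Ratio = 0.336 / 3.361 = 0.0999702
Step 3: Mass loss% = 0.0999702 * 100 = 9.99702% ≈ 10.00%

10.00%


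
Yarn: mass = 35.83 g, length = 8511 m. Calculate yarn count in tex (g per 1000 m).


Formula: Tex = (mass_g / length_m) * 1000
Substituting: Tex = (35.83 / 8511) * 1000
Intermediate: 35.83 / 8511 = 0.00420985 g/m
Tex = 0.00420985 * 1000 = 4.21 tex

4.21 tex


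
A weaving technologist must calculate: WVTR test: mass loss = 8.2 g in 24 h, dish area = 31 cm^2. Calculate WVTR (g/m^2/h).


Formula: WVTR = mass_loss / (area * time)
Step 1: Convert area: 31 cm^2 = 0.0031 m^2
Step 2: WVTR = 8.2 g / (0.0031 m^2 * 24 h)
Step 3: WVTR = 8.2 / 0.0744 = 110.2 g/m^2/h

110.2 g/m^2/h


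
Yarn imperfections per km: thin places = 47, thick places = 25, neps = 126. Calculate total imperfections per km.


Formula: Total = thin places + thick places + neps
Total = 47 + 25 + 126
Total = 198 imperfections/km

198 imperfections/km


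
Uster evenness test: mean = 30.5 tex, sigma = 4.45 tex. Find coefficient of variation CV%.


Formula: CV% = (standard deviation / mean) * 100
Step 1: Ratio = 4.45 / 30.5 = 0.145902
Step 2: CV% = 0.145902 * 100 = 14.5902% ≈ 14.6%

14.6%


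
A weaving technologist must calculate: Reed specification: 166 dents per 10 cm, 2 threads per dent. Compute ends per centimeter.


Formula: EPC = (dents per 10 cm * ends per dent) / 10
Step 1: Total ends per 10 cm = 166 * 2 = 332
Step 2: EPC = 332 / 10 = 33.2 ends/cm

33.2 ends/cm


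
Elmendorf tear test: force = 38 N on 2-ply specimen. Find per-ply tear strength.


Formula: Per-ply strength = Total force / Number of plies
Per-ply = 38 N / 2
Per-ply = 19 N

19 N


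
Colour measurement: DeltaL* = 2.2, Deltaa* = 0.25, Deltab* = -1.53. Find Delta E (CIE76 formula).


Formula: Delta E = sqrt(dL*^2 + da*^2 + db*^2)
Step 1: dL*^2 = 2.2^2 = 4.84
Step 2: da*^2 = 0.25^2 = 0.0625
Step 3: db*^2 = (-1.53)^2 = 2.3409
Step 4: Sum = 4.84 + 0.0625 + 2.3409 = 7.2434
Step 5: Delta E = sqrt(7.2434) = 2.69

2.69 Delta E


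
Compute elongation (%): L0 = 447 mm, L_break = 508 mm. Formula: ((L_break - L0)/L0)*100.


Formula: Elongation (%) = ((L_break - L0) / L0) * 100
Step 1: Extension = 508 - 447 = 61 mm
Step 2: Elongation = (61 / 447) * 100
Step 3: Elongation = 0.136465 * 100 = 13.6465% ≈ 13.6%

13.6%


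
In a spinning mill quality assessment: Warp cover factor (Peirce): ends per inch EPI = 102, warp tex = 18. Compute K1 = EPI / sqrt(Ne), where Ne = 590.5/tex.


Formula: K1 = EPI / sqrt(Ne), with Ne = 590.5 / tex_warp
Step 1: Ne = 590.5 / 18 = 32.806
Step 2: sqrt(Ne) = sqrt(32.806) = 5.7277
Step 3: K1 = 102 / 5.7277 = 17.8

17.8
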